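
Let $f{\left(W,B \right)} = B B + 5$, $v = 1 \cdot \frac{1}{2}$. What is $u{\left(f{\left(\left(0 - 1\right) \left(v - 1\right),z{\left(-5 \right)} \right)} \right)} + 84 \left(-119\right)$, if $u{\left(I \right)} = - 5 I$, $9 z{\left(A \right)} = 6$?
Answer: $- \frac{90209}{9} \approx -10023.0$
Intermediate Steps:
$v = \frac{1}{2}$ ($v = 1 \cdot \frac{1}{2} = \frac{1}{2} \approx 0.5$)
$z{\left(A \right)} = \frac{2}{3}$ ($z{\left(A \right)} = \frac{1}{9} \cdot 6 = \frac{2}{3}$)
$f{\left(W,B \right)} = 5 + B^{2}$ ($f{\left(W,B \right)} = B^{2} + 5 = 5 + B^{2}$)
$u{\left(f{\left(\left(0 - 1\right) \left(v - 1\right),z{\left(-5 \right)} \right)} \right)} + 84 \left(-119\right) = - 5 \left(5 + \left(\frac{2}{3}\right)^{2}\right) + 84 \left(-119\right) = - 5 \left(5 + \frac{4}{9}\right) - 9996 = \left(-5\right) \frac{49}{9} - 9996 = - \frac{245}{9} - 9996 = - \frac{90209}{9}$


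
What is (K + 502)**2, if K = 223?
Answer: 525625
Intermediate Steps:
(K + 502)**2 = (223 + 502)**2 = 725**2 = 525625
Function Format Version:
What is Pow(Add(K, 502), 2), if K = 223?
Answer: 525625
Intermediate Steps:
Pow(Add(K, 502), 2) = Pow(Add(223, 502), 2) = Pow(725, 2) = 525625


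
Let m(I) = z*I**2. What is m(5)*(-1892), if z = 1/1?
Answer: -47300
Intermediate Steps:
z = 1
m(I) = I**2 (m(I) = 1*I**2 = I**2)
m(5)*(-1892) = 5**2*(-1892) = 25*(-1892) = -47300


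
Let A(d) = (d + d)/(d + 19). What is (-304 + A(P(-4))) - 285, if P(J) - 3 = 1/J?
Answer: -51221/87 ≈ -588.75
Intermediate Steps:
P(J) = 3 + 1/J
A(d) = 2*d/(19 + d) (A(d) = (2*d)/(19 + d) = 2*d/(19 + d))
(-304 + A(P(-4))) - 285 = (-304 + 2*(3 + 1/(-4))/(19 + (3 + 1/(-4)))) - 285 = (-304 + 2*(3 - 1/4)/(19 + (3 - 1/4))) - 285 = (-304 + 2*(11/4)/(19 + 11/4)) - 285 = (-304 + 2*(11/4)/(87/4)) - 285 = (-304 + 2*(11/4)*(4/87)) - 285 = (-304 + 22/87) - 285 = -26426/87 - 285 = -51221/87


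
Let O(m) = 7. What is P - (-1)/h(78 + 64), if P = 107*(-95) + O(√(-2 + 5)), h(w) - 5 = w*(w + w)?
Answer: -409702613/40333 ≈ -10158.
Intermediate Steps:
h(w) = 5 + 2*w² (h(w) = 5 + w*(w + w) = 5 + w*(2*w) = 5 + 2*w²)
P = -10158 (P = 107*(-95) + 7 = -10165 + 7 = -10158)
P - (-1)/h(78 + 64) = -10158 - (-1)/(5 + 2*(78 + 64)²) = -10158 - (-1)/(5 + 2*142²) = -10158 - (-1)/(5 + 2*20164) = -10158 - (-1)/(5 + 40328) = -10158 - (-1)/40333 = -10158 - 1*(-1/40333) = -10158 + 1/40333 = -409702613/40333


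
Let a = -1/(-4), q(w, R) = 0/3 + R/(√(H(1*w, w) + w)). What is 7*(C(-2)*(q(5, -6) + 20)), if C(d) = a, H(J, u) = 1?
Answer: 35 - 7*√6/4 ≈ 30.713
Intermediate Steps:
q(w, R) = R/√(1 + w) (q(w, R) = 0/3 + R/(√(1 + w)) = 0*(⅓) + R/√(1 + w) = 0 + R/√(1 + w) = R/√(1 + w))
a = ¼ (a = -1*(-¼) = ¼ ≈ 0.25000)
C(d) = ¼
7*(C(-2)*(q(5, -6) + 20)) = 7*((-6/√(1 + 5) + 20)/4) = 7*((-√6 + 20)/4) = 7*((20 - √6)/4) = 7*(5 - √6/4) = 35 - 7*√6/4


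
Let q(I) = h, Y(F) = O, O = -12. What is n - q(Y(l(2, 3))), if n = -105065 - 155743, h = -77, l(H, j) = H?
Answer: -260731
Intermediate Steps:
Y(F) = -12
q(I) = -77
n = -260808
n - q(Y(l(2, 3))) = -260808 - 1*(-77) = -260808 + 77 = -260731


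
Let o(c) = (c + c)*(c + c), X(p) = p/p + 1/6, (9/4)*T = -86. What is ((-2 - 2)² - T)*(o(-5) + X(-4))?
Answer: 148108/27 ≈ 5485.5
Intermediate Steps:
T = -344/9 (T = (4/9)*(-86) = -344/9 ≈ -38.222)
X(p) = 7/6 (X(p) = 1 + 1*(⅙) = 1 + ⅙ = 7/6)
o(c) = 4*c² (o(c) = (2*c)*(2*c) = 4*c²)
((-2 - 2)² - T)*(o(-5) + X(-4)) = ((-2 - 2)² - 1*(-344/9))*(4*(-5)² + 7/6) = ((-4)² + 344/9)*(4*25 + 7/6) = (16 + 344/9)*(100 + 7/6) = (488/9)*(607/6) = 148108/27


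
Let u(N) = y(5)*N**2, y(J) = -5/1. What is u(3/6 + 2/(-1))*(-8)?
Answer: 90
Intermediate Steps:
y(J) = -5 (y(J) = -5*1 = -5)
u(N) = -5*N**2
u(3/6 + 2/(-1))*(-8) = -5*(3/6 + 2/(-1))**2*(-8) = -5*(3*(1/6) + 2*(-1))**2*(-8) = -5*(1/2 - 2)**2*(-8) = -5*(-3/2)**2*(-8) = -5*9/4*(-8) = -45/4*(-8) = 90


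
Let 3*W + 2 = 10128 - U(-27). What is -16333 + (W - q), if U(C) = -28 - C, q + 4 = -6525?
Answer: -19285/3 ≈ -6428.3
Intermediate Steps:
q = -6529 (q = -4 - 6525 = -6529)
W = 10127/3 (W = -⅔ + (10128 - (-28 - 1*(-27)))/3 = -⅔ + (10128 - (-28 + 27))/3 = -⅔ + (10128 - 1*(-1))/3 = -⅔ + (10128 + 1)/3 = -⅔ + (⅓)*10129 = -⅔ + 10129/3 = 10127/3 ≈ 3375.7)
-16333 + (W - q) = -16333 + (10127/3 - 1*(-6529)) = -16333 + (10127/3 + 6529) = -16333 + 29714/3 = -19285/3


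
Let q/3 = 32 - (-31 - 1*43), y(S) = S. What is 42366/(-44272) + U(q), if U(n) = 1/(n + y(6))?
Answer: -1710289/1793016 ≈ -0.95386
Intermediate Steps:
q = 318 (q = 3*(32 - (-31 - 1*43)) = 3*(32 - (-31 - 43)) = 3*(32 - 1*(-74)) = 3*(32 + 74) = 3*106 = 318)
U(n) = 1/(6 + n) (U(n) = 1/(n + 6) = 1/(6 + n))
42366/(-44272) + U(q) = 42366/(-44272) + 1/(6 + 318) = 42366*(-1/44272) + 1/324 = -21183/22136 + 1/324 = -1710289/1793016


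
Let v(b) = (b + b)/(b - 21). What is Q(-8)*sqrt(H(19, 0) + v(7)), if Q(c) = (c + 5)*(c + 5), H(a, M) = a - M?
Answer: 27*sqrt(2) ≈ 38.184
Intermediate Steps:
Q(c) = (5 + c)**2 (Q(c) = (5 + c)*(5 + c) = (5 + c)**2)
v(b) = 2*b/(-21 + b) (v(b) = (2*b)/(-21 + b) = 2*b/(-21 + b))
Q(-8)*sqrt(H(19, 0) + v(7)) = (5 - 8)**2*sqrt((19 - 1*0) + 2*7/(-21 + 7)) = (-3)**2*sqrt((19 + 0) + 2*7/(-14)) = 9*sqrt(19 + 2*7*(-1/14)) = 9*sqrt(19 - 1) = 9*sqrt(18) = 9*(3*sqrt(2)) = 27*sqrt(2)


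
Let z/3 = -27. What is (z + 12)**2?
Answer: 4761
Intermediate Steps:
z = -81 (z = 3*(-27) = -81)
(z + 12)**2 = (-81 + 12)**2 = (-69)**2 = 4761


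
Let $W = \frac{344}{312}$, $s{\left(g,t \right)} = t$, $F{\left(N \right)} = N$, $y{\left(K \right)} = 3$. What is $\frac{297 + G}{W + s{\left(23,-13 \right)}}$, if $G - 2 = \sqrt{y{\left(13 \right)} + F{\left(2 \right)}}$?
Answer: $- \frac{11661}{464} - \frac{39 \sqrt{5}}{464} \approx -25.319$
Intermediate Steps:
$W = \frac{43}{39}$ ($W = 344 \cdot \frac{1}{312} = \frac{43}{39} \approx 1.1026$)
$G = 2 + \sqrt{5}$ ($G = 2 + \sqrt{3 + 2} = 2 + \sqrt{5} \approx 4.2361$)
$\frac{297 + G}{W + s{\left(23,-13 \right)}} = \frac{297 + \left(2 + \sqrt{5}\right)}{\frac{43}{39} - 13} = \frac{299 + \sqrt{5}}{- \frac{464}{39}} = \left(299 + \sqrt{5}\right) \left(- \frac{39}{464}\right) = - \frac{11661}{464} - \frac{39 \sqrt{5}}{464}$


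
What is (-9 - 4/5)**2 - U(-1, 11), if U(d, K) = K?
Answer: 2126/25 ≈ 85.040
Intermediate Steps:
(-9 - 4/5)**2 - U(-1, 11) = (-9 - 4/5)**2 - 1*11 = (-9 - 4*1/5)**2 - 11 = (-9 - 4/5)**2 - 11 = (-49/5)**2 - 11 = 2401/25 - 11 = 2126/25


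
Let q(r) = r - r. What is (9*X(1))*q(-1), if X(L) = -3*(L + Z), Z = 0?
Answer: 0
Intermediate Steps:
X(L) = -3*L (X(L) = -3*(L + 0) = -3*L)
q(r) = 0
(9*X(1))*q(-1) = (9*(-3*1))*0 = (9*(-3))*0 = -27*0 = 0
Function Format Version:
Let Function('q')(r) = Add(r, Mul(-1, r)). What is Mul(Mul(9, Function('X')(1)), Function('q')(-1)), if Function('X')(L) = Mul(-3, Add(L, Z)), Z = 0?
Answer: 0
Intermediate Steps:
Function('X')(L) = Mul(-3, L) (Function('X')(L) = Mul(-3, Add(L, 0)) = Mul(-3, L))
Function('q')(r) = 0
Mul(Mul(9, Function('X')(1)), Function('q')(-1)) = Mul(Mul(9, Mul(-3, 1)), 0) = Mul(Mul(9, -3), 0) = Mul(-27, 0) = 0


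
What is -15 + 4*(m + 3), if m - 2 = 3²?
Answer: 41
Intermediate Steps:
m = 11 (m = 2 + 3² = 2 + 9 = 11)
-15 + 4*(m + 3) = -15 + 4*(11 + 3) = -15 + 4*14 = -15 + 56 = 41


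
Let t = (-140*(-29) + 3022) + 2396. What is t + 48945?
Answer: 58423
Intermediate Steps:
t = 9478 (t = (4060 + 3022) + 2396 = 7082 + 2396 = 9478)
t + 48945 = 9478 + 48945 = 58423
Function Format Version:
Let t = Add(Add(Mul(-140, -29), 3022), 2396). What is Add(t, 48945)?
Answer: 58423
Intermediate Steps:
t = 9478 (t = Add(Add(4060, 3022), 2396) = Add(7082, 2396) = 9478)
Add(t, 48945) = Add(9478, 48945) = 58423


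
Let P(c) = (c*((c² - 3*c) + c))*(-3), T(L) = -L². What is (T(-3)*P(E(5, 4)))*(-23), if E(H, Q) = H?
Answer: -46575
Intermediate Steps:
P(c) = -3*c*(c² - 2*c) (P(c) = (c*(c² - 2*c))*(-3) = -3*c*(c² - 2*c))
(T(-3)*P(E(5, 4)))*(-23) = ((-1*(-3)²)*(3*5²*(2 - 1*5)))*(-23) = ((-1*9)*(3*25*(2 - 5)))*(-23) = -27*25*(-3)*(-23) = -9*(-225)*(-23) = 2025*(-23) = -46575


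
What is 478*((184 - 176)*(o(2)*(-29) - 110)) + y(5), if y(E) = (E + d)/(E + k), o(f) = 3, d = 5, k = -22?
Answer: -12806586/17 ≈ -7.5333e+5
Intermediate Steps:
y(E) = (5 + E)/(-22 + E) (y(E) = (E + 5)/(E - 22) = (5 + E)/(-22 + E))
478*((184 - 176)*(o(2)*(-29) - 110)) + y(5) = 478*((184 - 176)*(3*(-29) - 110)) + (5 + 5)/(-22 + 5) = 478*(8*(-87 - 110)) + 10/(-17) = 478*(8*(-197)) - 1/17*10 = 478*(-1576) - 10/17 = -753328 - 10/17 = -12806586/17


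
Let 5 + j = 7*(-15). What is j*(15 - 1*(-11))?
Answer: -2860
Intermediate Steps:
j = -110 (j = -5 + 7*(-15) = -5 - 105 = -110)
j*(15 - 1*(-11)) = -110*(15 - 1*(-11)) = -110*(15 + 11) = -110*26 = -2860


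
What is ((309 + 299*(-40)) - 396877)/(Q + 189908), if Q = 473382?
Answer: -204264/331645 ≈ -0.61591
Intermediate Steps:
((309 + 299*(-40)) - 396877)/(Q + 189908) = ((309 + 299*(-40)) - 396877)/(473382 + 189908) = ((309 - 11960) - 396877)/663290 = (-11651 - 396877)*(1/663290) = -408528*1/663290 = -204264/331645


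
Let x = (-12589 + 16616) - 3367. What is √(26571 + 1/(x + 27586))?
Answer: √21199314094882/28246 ≈ 163.01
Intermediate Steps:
x = 660 (x = 4027 - 3367 = 660)
√(26571 + 1/(x + 27586)) = √(26571 + 1/(660 + 27586)) = √(26571 + 1/28246) = √(750524467/28246) = √21199314094882/28246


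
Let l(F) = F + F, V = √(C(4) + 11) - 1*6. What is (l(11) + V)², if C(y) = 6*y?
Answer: (16 + √35)² ≈ 480.31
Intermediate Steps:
V = -6 + √35 (V = √(6*4 + 11) - 1*6 = √(24 + 11) - 6 = √35 - 6 = -6 + √35 ≈ -0.083920)
l(F) = 2*F
(l(11) + V)² = (2*11 + (-6 + √35))² = (22 + (-6 + √35))² = (16 + √35)²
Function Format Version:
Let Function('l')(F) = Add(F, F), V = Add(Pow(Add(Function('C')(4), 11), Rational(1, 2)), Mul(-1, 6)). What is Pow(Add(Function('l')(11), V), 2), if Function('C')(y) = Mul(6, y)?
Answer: Pow(Add(16, Pow(35, Rational(1, 2))), 2) ≈ 480.31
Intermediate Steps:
V = Add(-6, Pow(35, Rational(1, 2))) (V = Add(Pow(Add(Mul(6, 4), 11), Rational(1, 2)), Mul(-1, 6)) = Add(Pow(Add(24, 11), Rational(1, 2)), -6) = Add(Pow(35, Rational(1, 2)), -6) = Add(-6, Pow(35, Rational(1, 2))) ≈ -0.083920)
Function('l')(F) = Mul(2, F)
Pow(Add(Function('l')(11), V), 2) = Pow(Add(Mul(2, 11), Add(-6, Pow(35, Rational(1, 2)))), 2) = Pow(Add(22, Add(-6, Pow(35, Rational(1, 2)))), 2) = Pow(Add(16, Pow(35, Rational(1, 2))), 2)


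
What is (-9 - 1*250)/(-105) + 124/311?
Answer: 13367/4665 ≈ 2.8654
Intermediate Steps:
(-9 - 1*250)/(-105) + 124/311 = (-9 - 250)*(-1/105) + 124*(1/311) = -259*(-1/105) + 124/311 = 37/15 + 124/311 = 13367/4665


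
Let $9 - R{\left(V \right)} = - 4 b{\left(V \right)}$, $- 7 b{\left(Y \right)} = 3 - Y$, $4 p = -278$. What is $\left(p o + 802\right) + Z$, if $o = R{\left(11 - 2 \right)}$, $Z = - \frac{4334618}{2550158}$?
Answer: $- \frac{1133285661}{17851106} \approx -63.485$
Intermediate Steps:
$Z = - \frac{2167309}{1275079}$ ($Z = \left(-4334618\right) \frac{1}{2550158} = - \frac{2167309}{1275079} \approx -1.6997$)
$p = - \frac{139}{2}$ ($p = \frac{1}{4} \left(-278\right) = - \frac{139}{2} \approx -69.5$)
$b{\left(Y \right)} = - \frac{3}{7} + \frac{Y}{7}$ ($b{\left(Y \right)} = - \frac{3 - Y}{7} = - \frac{3}{7} + \frac{Y}{7}$)
$R{\left(V \right)} = \frac{51}{7} + \frac{4 V}{7}$ ($R{\left(V \right)} = 9 - - 4 \left(- \frac{3}{7} + \frac{V}{7}\right) = 9 - \left(\frac{12}{7} - \frac{4 V}{7}\right) = 9 + \left(- \frac{12}{7} + \frac{4 V}{7}\right) = \frac{51}{7} + \frac{4 V}{7}$)
$o = \frac{87}{7}$ ($o = \frac{51}{7} + \frac{4 \left(11 - 2\right)}{7} = \frac{51}{7} + \frac{4}{7} \cdot 9 = \frac{51}{7} + \frac{36}{7} = \frac{87}{7} \approx 12.429$)
$\left(p o + 802\right) + Z = \left(\left(- \frac{139}{2}\right) \frac{87}{7} + 802\right) - \frac{2167309}{1275079} = \left(- \frac{12093}{14} + 802\right) - \frac{2167309}{1275079} = - \frac{865}{14} - \frac{2167309}{1275079} = - \frac{1133285661}{17851106}$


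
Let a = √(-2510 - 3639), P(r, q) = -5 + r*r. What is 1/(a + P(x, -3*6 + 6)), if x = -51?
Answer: 236/613215 - I*√6149/6745365 ≈ 0.00038486 - 1.1625e-5*I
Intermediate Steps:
P(r, q) = -5 + r²
a = I*√6149 (a = √(-6149) = I*√6149 ≈ 78.416*I)
1/(a + P(x, -3*6 + 6)) = 1/(I*√6149 + (-5 + (-51)²)) = 1/(I*√6149 + (-5 + 2601)) = 1/(I*√6149 + 2596) = 1/(2596 + I*√6149)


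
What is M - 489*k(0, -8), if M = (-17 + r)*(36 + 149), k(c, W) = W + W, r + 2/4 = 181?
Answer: 76143/2 ≈ 38072.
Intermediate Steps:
r = 361/2 (r = -½ + 181 = 361/2 ≈ 180.50)
k(c, W) = 2*W
M = 60495/2 (M = (-17 + 361/2)*(36 + 149) = (327/2)*185 = 60495/2 ≈ 30248.)
M - 489*k(0, -8) = 60495/2 - 978*(-8) = 60495/2 - 489*(-16) = 60495/2 + 7824 = 76143/2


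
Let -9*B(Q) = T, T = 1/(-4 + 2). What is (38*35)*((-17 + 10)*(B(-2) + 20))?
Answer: -1680455/9 ≈ -1.8672e+5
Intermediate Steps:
T = -½ (T = 1/(-2) = -½ ≈ -0.50000)
B(Q) = 1/18 (B(Q) = -⅑*(-½) = 1/18)
(38*35)*((-17 + 10)*(B(-2) + 20)) = (38*35)*((-17 + 10)*(1/18 + 20)) = 1330*(-7*361/18) = 1330*(-2527/18) = -1680455/9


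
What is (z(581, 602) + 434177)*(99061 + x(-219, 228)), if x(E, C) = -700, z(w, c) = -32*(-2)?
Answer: 42712379001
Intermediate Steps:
z(w, c) = 64
(z(581, 602) + 434177)*(99061 + x(-219, 228)) = (64 + 434177)*(99061 - 700) = 434241*98361 = 42712379001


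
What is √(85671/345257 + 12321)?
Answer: 12*√10199460418279/345257 ≈ 111.00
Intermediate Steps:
√(85671/345257 + 12321) = √(4253997168/345257) = 12*√10199460418279/345257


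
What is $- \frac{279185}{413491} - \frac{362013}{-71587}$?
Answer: $\frac{7629594164}{1741210601} \approx 4.3818$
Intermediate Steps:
$- \frac{279185}{413491} - \frac{362013}{-71587} = \left(-279185\right) \frac{1}{413491} - - \frac{362013}{71587} = - \frac{279185}{413491} + \frac{362013}{71587} = \frac{7629594164}{1741210601}$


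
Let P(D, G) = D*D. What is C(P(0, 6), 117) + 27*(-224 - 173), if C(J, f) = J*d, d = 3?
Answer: -10719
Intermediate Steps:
P(D, G) = D²
C(J, f) = 3*J (C(J, f) = J*3 = 3*J)
C(P(0, 6), 117) + 27*(-224 - 173) = 3*0² + 27*(-224 - 173) = 3*0 + 27*(-397) = 0 - 10719 = -10719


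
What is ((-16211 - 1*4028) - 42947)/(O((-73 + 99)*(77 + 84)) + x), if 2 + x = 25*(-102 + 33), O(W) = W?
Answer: -63186/2459 ≈ -25.696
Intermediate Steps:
x = -1727 (x = -2 + 25*(-102 + 33) = -2 + 25*(-69) = -2 - 1725 = -1727)
((-16211 - 1*4028) - 42947)/(O((-73 + 99)*(77 + 84)) + x) = ((-16211 - 1*4028) - 42947)/((-73 + 99)*(77 + 84) - 1727) = ((-16211 - 4028) - 42947)/(26*161 - 1727) = (-20239 - 42947)/(4186 - 1727) = -63186/2459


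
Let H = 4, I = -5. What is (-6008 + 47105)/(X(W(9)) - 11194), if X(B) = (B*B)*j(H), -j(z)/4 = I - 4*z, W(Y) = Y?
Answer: -41097/4390 ≈ -9.3615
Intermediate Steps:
j(z) = 20 + 16*z (j(z) = -4*(-5 - 4*z) = 20 + 16*z)
X(B) = 84*B² (X(B) = (B*B)*(20 + 16*4) = B²*(20 + 64) = B²*84 = 84*B²)
(-6008 + 47105)/(X(W(9)) - 11194) = (-6008 + 47105)/(84*9² - 11194) = 41097/(84*81 - 11194) = 41097/(6804 - 11194) = 41097/(-4390) = 41097*(-1/4390) = -41097/4390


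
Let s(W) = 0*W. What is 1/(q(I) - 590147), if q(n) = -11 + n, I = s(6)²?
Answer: -1/590158 ≈ -1.6945e-6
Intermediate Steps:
s(W) = 0
I = 0 (I = 0² = 0)
1/(q(I) - 590147) = 1/((-11 + 0) - 590147) = 1/(-11 - 590147) = 1/(-590158) = -1/590158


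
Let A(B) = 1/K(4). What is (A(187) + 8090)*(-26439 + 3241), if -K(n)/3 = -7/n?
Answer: -563028716/3 ≈ -1.8768e+8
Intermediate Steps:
K(n) = 21/n (K(n) = -(-21)/n = 21/n)
A(B) = 4/21 (A(B) = 1/(21/4) = 4/21)
(A(187) + 8090)*(-26439 + 3241) = (4/21 + 8090)*(-26439 + 3241) = (169894/21)*(-23198) = -563028716/3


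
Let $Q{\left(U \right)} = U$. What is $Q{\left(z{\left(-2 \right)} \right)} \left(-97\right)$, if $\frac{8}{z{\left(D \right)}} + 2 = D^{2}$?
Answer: $-388$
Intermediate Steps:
$z{\left(D \right)} = \frac{8}{-2 + D^{2}}$
$Q{\left(z{\left(-2 \right)} \right)} \left(-97\right) = \frac{8}{-2 + \left(-2\right)^{2}} \left(-97\right) = \frac{8}{-2 + 4} \left(-97\right) = \frac{8}{2} \left(-97\right) = 8 \cdot \frac{1}{2} \left(-97\right) = 4 \left(-97\right) = -388$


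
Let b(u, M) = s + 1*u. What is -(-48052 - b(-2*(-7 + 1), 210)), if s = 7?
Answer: 48071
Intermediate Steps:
b(u, M) = 7 + u (b(u, M) = 7 + 1*u = 7 + u)
-(-48052 - b(-2*(-7 + 1), 210)) = -(-48052 - (7 - 2*(-7 + 1))) = -(-48052 - (7 - 2*(-6))) = -(-48052 - (7 + 12)) = -(-48052 - 1*19) = -(-48052 - 19) = -1*(-48071) = 48071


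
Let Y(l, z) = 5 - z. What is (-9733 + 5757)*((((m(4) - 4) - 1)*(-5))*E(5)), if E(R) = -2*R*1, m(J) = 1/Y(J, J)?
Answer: 795200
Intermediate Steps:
m(J) = 1/(5 - J)
E(R) = -2*R
(-9733 + 5757)*((((m(4) - 4) - 1)*(-5))*E(5)) = (-9733 + 5757)*((((-1/(-5 + 4) - 4) - 1)*(-5))*(-2*5)) = -3976*((-1/(-1) - 4) - 1)*(-5)*(-10) = -3976*((-1*(-1) - 4) - 1)*(-5)*(-10) = -3976*((1 - 4) - 1)*(-5)*(-10) = -3976*(-3 - 1)*(-5)*(-10) = -3976*(-4*(-5))*(-10) = -79520*(-10) = -3976*(-200) = 795200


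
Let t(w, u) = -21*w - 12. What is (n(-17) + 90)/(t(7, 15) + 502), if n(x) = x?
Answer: 73/343 ≈ 0.21283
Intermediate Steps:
t(w, u) = -12 - 21*w
(n(-17) + 90)/(t(7, 15) + 502) = (-17 + 90)/((-12 - 21*7) + 502) = 73/((-12 - 147) + 502) = 73/(-159 + 502) = 73/343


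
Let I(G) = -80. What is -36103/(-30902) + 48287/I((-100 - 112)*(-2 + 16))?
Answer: -744638317/1236080 ≈ -602.42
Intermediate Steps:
-36103/(-30902) + 48287/I((-100 - 112)*(-2 + 16)) = -36103/(-30902) + 48287/(-80) = -36103*(-1/30902) + 48287*(-1/80) = 36103/30902 - 48287/80 = -744638317/1236080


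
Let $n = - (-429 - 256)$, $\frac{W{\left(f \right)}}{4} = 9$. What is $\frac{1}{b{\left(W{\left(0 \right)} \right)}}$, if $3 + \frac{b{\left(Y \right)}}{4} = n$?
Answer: $\frac{1}{2728} \approx 0.00036657$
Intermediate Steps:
$W{\left(f \right)} = 36$ ($W{\left(f \right)} = 4 \cdot 9 = 36$)
$n = 685$ ($n = \left(-1\right) \left(-685\right) = 685$)
$b{\left(Y \right)} = 2728$ ($b{\left(Y \right)} = -12 + 4 \cdot 685 = -12 + 2740 = 2728$)
$\frac{1}{b{\left(W{\left(0 \right)} \right)}} = \frac{1}{2728}$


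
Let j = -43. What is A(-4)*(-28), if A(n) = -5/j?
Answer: -140/43 ≈ -3.2558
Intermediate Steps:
A(n) = 5/43 (A(n) = -5/(-43) = -5*(-1/43) = 5/43)
A(-4)*(-28) = (5/43)*(-28) = -140/43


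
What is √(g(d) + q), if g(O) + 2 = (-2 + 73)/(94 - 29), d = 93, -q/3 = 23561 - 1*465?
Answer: I*√292745635/65 ≈ 263.23*I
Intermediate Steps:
q = -69288 (q = -3*(23561 - 1*465) = -3*(23561 - 465) = -3*23096 = -69288)
g(O) = -59/65 (g(O) = -2 + (-2 + 73)/(94 - 29) = -2 + 71/65 = -59/65)
√(g(d) + q) = √(-59/65 - 69288) = √(-4503779/65) = I*√292745635/65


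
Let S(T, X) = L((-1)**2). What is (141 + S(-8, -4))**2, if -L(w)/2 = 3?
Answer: 18225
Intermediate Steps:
L(w) = -6 (L(w) = -2*3 = -6)
S(T, X) = -6
(141 + S(-8, -4))**2 = (141 - 6)**2 = 135**2 = 18225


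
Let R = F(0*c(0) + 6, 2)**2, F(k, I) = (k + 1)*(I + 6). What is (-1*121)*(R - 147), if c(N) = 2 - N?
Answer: -361669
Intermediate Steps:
F(k, I) = (1 + k)*(6 + I)
R = 3136 (R = (6 + 2 + 6*(0*(2 - 1*0) + 6) + 2*(0*(2 - 1*0) + 6))**2 = (6 + 2 + 6*(0*(2 + 0) + 6) + 2*(0*(2 + 0) + 6))**2 = (6 + 2 + 6*(0*2 + 6) + 2*(0*2 + 6))**2 = (6 + 2 + 6*(0 + 6) + 2*(0 + 6))**2 = (6 + 2 + 6*6 + 2*6)**2 = (6 + 2 + 36 + 12)**2 = 56**2 = 3136)
(-1*121)*(R - 147) = (-1*121)*(3136 - 147) = -121*2989 = -361669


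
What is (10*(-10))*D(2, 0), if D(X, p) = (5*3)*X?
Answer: -3000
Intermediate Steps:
D(X, p) = 15*X
(10*(-10))*D(2, 0) = (10*(-10))*(15*2) = -100*30 = -3000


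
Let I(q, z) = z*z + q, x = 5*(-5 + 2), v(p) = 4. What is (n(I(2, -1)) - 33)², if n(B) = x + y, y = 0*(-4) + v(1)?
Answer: 1936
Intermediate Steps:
x = -15 (x = 5*(-3) = -15)
I(q, z) = q + z² (I(q, z) = z² + q = q + z²)
y = 4 (y = 0*(-4) + 4 = 0 + 4 = 4)
n(B) = -11 (n(B) = -15 + 4 = -11)
(n(I(2, -1)) - 33)² = (-11 - 33)² = (-44)² = 1936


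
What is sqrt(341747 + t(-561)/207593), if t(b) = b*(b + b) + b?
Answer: 2*sqrt(3681916875319559)/207593 ≈ 584.59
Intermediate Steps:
t(b) = b + 2*b**2 (t(b) = b*(2*b) + b = 2*b**2 + b = b + 2*b**2)
sqrt(341747 + t(-561)/207593) = sqrt(341747 - 561*(1 + 2*(-561))/207593) = sqrt(341747 - 561*(1 - 1122)*(1/207593)) = sqrt(341747 - 561*(-1121)*(1/207593)) = sqrt(341747 + 628881*(1/207593)) = sqrt(341747 + 628881/207593) = sqrt(70944913852/207593) = 2*sqrt(3681916875319559)/207593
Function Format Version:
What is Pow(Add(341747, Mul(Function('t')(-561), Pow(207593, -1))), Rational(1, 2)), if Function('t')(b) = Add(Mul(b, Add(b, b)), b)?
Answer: Mul(Rational(2, 207593), Pow(3681916875319559, Rational(1, 2))) ≈ 584.59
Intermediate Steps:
Function('t')(b) = Add(b, Mul(2, Pow(b, 2))) (Function('t')(b) = Add(Mul(b, Mul(2, b)), b) = Add(Mul(2, Pow(b, 2)), b) = Add(b, Mul(2, Pow(b, 2))))
Pow(Add(341747, Mul(Function('t')(-561), Pow(207593, -1))), Rational(1, 2)) = Pow(Add(341747, Mul(Mul(-561, Add(1, Mul(2, -561))), Pow(207593, -1))), Rational(1, 2)) = Pow(Add(341747, Mul(Mul(-561, Add(1, -1122)), Rational(1, 207593))), Rational(1, 2)) = Pow(Add(341747, Mul(Mul(-561, -1121), Rational(1, 207593))), Rational(1, 2)) = Pow(Add(341747, Mul(628881, Rational(1, 207593))), Rational(1, 2)) = Pow(Add(341747, Rational(628881, 207593)), Rational(1, 2)) = Pow(Rational(70944913852, 207593), Rational(1, 2)) = Mul(Rational(2, 207593), Pow(3681916875319559, Rational(1, 2)))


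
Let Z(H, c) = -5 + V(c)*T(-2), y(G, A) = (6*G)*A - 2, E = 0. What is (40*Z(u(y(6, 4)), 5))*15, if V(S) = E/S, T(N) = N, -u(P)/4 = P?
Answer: -3000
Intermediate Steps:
y(G, A) = -2 + 6*A*G (y(G, A) = 6*A*G - 2 = -2 + 6*A*G)
u(P) = -4*P
V(S) = 0 (V(S) = 0/S = 0)
Z(H, c) = -5 (Z(H, c) = -5 + 0*(-2) = -5 + 0 = -5)
(40*Z(u(y(6, 4)), 5))*15 = (40*(-5))*15 = -200*15 = -3000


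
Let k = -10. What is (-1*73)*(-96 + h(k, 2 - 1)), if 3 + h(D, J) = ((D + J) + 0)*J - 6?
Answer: 8322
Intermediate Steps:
h(D, J) = -9 + J*(D + J) (h(D, J) = -3 + (((D + J) + 0)*J - 6) = -3 + ((D + J)*J - 6) = -3 + (J*(D + J) - 6) = -3 + (-6 + J*(D + J)) = -9 + J*(D + J))
(-1*73)*(-96 + h(k, 2 - 1)) = (-1*73)*(-96 + (-9 + (2 - 1)² - 10*(2 - 1))) = -73*(-96 + (-9 + 1² - 10*1)) = -73*(-96 + (-9 + 1 - 10)) = -73*(-96 - 18) = -73*(-114) = 8322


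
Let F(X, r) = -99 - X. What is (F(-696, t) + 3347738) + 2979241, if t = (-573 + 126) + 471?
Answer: 6327576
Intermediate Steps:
t = 24 (t = -447 + 471 = 24)
(F(-696, t) + 3347738) + 2979241 = ((-99 - 1*(-696)) + 3347738) + 2979241 = ((-99 + 696) + 3347738) + 2979241 = (597 + 3347738) + 2979241 = 3348335 + 2979241 = 6327576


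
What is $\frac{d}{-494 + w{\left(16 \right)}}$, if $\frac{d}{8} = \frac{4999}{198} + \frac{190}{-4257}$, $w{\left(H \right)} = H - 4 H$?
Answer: $- \frac{39014}{104877} \approx -0.372$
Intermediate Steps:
$w{\left(H \right)} = - 3 H$
$d = \frac{78028}{387}$ ($d = 8 \left(\frac{4999}{198} + \frac{190}{-4257}\right) = 8 \left(4999 \cdot \frac{1}{198} + 190 \left(- \frac{1}{4257}\right)\right) = 8 \left(\frac{4999}{198} - \frac{190}{4257}\right) = 8 \cdot \frac{19507}{774} = \frac{78028}{387} \approx 201.62$)
$\frac{d}{-494 + w{\left(16 \right)}} = \frac{78028}{387 \left(-494 - 48\right)} = \frac{78028}{387 \left(-542\right)} = \frac{78028}{387} \left(- \frac{1}{542}\right) = - \frac{39014}{104877}$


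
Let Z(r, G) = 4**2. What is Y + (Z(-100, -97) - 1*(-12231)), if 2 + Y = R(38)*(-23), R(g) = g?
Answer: 11371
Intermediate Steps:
Z(r, G) = 16
Y = -876 (Y = -2 + 38*(-23) = -2 - 874 = -876)
Y + (Z(-100, -97) - 1*(-12231)) = -876 + (16 - 1*(-12231)) = -876 + (16 + 12231) = -876 + 12247 = 11371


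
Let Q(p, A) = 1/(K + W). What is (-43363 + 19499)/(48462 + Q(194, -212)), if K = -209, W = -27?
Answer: -296416/601949 ≈ -0.49243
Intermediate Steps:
Q(p, A) = -1/236 (Q(p, A) = 1/(-209 - 27) = 1/(-236) = -1/236)
(-43363 + 19499)/(48462 + Q(194, -212)) = (-43363 + 19499)/(48462 - 1/236) = -23864/11437031/236 = -23864*236/11437031 = -296416/601949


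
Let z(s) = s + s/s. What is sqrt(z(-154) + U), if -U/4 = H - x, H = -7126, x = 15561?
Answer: sqrt(90595) ≈ 300.99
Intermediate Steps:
U = 90748 (U = -4*(-7126 - 1*15561) = -4*(-7126 - 15561) = -4*(-22687) = 90748)
z(s) = 1 + s (z(s) = s + 1 = 1 + s)
sqrt(z(-154) + U) = sqrt((1 - 154) + 90748) = sqrt(-153 + 90748) = sqrt(90595)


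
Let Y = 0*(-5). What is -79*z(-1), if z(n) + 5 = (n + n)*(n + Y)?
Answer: 237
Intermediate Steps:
Y = 0
z(n) = -5 + 2*n² (z(n) = -5 + (n + n)*(n + 0) = -5 + (2*n)*n = -5 + 2*n²)
-79*z(-1) = -79*(-5 + 2*(-1)²) = -79*(-5 + 2*1) = -79*(-5 + 2) = -79*(-3) = 237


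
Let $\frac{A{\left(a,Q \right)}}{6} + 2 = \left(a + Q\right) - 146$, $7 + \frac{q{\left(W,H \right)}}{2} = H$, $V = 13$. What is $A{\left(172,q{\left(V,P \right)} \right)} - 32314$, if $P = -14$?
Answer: $-32422$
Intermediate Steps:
$q{\left(W,H \right)} = -14 + 2 H$
$A{\left(a,Q \right)} = -888 + 6 Q + 6 a$ ($A{\left(a,Q \right)} = -12 + 6 \left(\left(a + Q\right) - 146\right) = -12 + 6 \left(\left(Q + a\right) - 146\right) = -12 + 6 \left(-146 + Q + a\right) = -12 + \left(-876 + 6 Q + 6 a\right) = -888 + 6 Q + 6 a$)
$A{\left(172,q{\left(V,P \right)} \right)} - 32314 = \left(-888 + 6 \left(-14 + 2 \left(-14\right)\right) + 6 \cdot 172\right) - 32314 = \left(-888 + 6 \left(-14 - 28\right) + 1032\right) - 32314 = \left(-888 + 6 \left(-42\right) + 1032\right) - 32314 = \left(-888 - 252 + 1032\right) - 32314 = -108 - 32314 = -32422$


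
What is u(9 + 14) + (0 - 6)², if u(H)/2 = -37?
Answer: -38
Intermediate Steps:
u(H) = -74 (u(H) = 2*(-37) = -74)
u(9 + 14) + (0 - 6)² = -74 + (0 - 6)² = -74 + (-6)² = -74 + 36 = -38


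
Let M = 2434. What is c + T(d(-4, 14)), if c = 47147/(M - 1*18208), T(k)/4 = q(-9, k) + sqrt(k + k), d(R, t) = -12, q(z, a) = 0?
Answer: -47147/15774 + 8*I*sqrt(6) ≈ -2.9889 + 19.596*I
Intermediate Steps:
T(k) = 4*sqrt(2)*sqrt(k) (T(k) = 4*(0 + sqrt(k + k)) = 4*(0 + sqrt(2*k)) = 4*(0 + sqrt(2)*sqrt(k)) = 4*(sqrt(2)*sqrt(k)) = 4*sqrt(2)*sqrt(k))
c = -47147/15774 (c = 47147/(2434 - 1*18208) = 47147/(2434 - 18208) = 47147/(-15774) = 47147*(-1/15774) = -47147/15774 ≈ -2.9889)
c + T(d(-4, 14)) = -47147/15774 + 4*sqrt(2)*sqrt(-12) = -47147/15774 + 4*sqrt(2)*(2*I*sqrt(3)) = -47147/15774 + 8*I*sqrt(6)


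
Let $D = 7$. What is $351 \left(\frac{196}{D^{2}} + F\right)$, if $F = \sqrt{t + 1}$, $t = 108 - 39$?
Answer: $1404 + 351 \sqrt{70} \approx 4340.7$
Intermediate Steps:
$t = 69$
$F = \sqrt{70}$ ($F = \sqrt{69 + 1} = \sqrt{70} \approx 8.3666$)
$351 \left(\frac{196}{D^{2}} + F\right) = 351 \left(\frac{196}{7^{2}} + \sqrt{70}\right) = 351 \left(\frac{196}{49} + \sqrt{70}\right) = 351 \left(196 \cdot \frac{1}{49} + \sqrt{70}\right) = 351 \left(4 + \sqrt{70}\right) = 1404 + 351 \sqrt{70}$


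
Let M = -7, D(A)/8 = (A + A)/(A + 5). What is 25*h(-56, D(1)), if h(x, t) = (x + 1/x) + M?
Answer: -88225/56 ≈ -1575.4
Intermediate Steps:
D(A) = 16*A/(5 + A) (D(A) = 8*((A + A)/(A + 5)) = 8*((2*A)/(5 + A)) = 8*(2*A/(5 + A)) = 16*A/(5 + A))
h(x, t) = -7 + x + 1/x (h(x, t) = (x + 1/x) - 7 = -7 + x + 1/x)
25*h(-56, D(1)) = 25*(-7 - 56 + 1/(-56)) = 25*(-7 - 56 - 1/56) = 25*(-3529/56) = -88225/56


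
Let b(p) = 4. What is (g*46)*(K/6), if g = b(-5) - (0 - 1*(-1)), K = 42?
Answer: 966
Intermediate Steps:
g = 3 (g = 4 - (0 - 1*(-1)) = 4 - (0 + 1) = 4 - 1*1 = 4 - 1 = 3)
(g*46)*(K/6) = (3*46)*(42/6) = 138*(42*(1/6)) = 138*7 = 966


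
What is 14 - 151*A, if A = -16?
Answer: 2430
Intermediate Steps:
14 - 151*A = 14 - 151*(-16) = 14 + 2416 = 2430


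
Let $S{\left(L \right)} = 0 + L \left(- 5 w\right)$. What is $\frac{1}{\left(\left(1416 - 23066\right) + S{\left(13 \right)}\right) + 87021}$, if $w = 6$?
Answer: $\frac{1}{64981} \approx 1.5389 \cdot 10^{-5}$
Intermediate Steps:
$S{\left(L \right)} = - 30 L$ ($S{\left(L \right)} = 0 + L \left(\left(-5\right) 6\right) = 0 + L \left(-30\right) = 0 - 30 L = - 30 L$)
$\frac{1}{\left(\left(1416 - 23066\right) + S{\left(13 \right)}\right) + 87021} = \frac{1}{\left(\left(1416 - 23066\right) - 390\right) + 87021} = \frac{1}{\left(-21650 - 390\right) + 87021} = \frac{1}{-22040 + 87021} = \frac{1}{64981}$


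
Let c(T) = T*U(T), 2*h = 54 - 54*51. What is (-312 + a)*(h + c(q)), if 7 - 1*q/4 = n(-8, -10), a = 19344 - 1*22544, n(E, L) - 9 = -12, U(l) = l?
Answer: -878000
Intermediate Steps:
n(E, L) = -3 (n(E, L) = 9 - 12 = -3)
h = -1350 (h = (54 - 54*51)/2 = (54 - 2754)/2 = (½)*(-2700) = -1350)
a = -3200 (a = 19344 - 22544 = -3200)
q = 40 (q = 28 - 4*(-3) = 28 + 12 = 40)
c(T) = T² (c(T) = T*T = T²)
(-312 + a)*(h + c(q)) = (-312 - 3200)*(-1350 + 40²) = -3512*(-1350 + 1600) = -3512*250 = -878000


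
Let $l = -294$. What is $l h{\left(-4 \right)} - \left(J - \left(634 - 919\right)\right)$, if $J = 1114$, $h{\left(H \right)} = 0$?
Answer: $-1399$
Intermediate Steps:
$l h{\left(-4 \right)} - \left(J - \left(634 - 919\right)\right) = \left(-294\right) 0 - \left(1114 - \left(634 - 919\right)\right) = 0 - \left(1114 - \left(634 - 919\right)\right) = 0 - \left(1114 - -285\right) = 0 - \left(1114 + 285\right) = 0 - 1399 = -1399$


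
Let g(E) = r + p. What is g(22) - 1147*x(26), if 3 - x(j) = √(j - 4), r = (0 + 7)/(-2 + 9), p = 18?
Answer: -3422 + 1147*√22 ≈ 1957.9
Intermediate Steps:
r = 1 (r = 7/7 = 7*(⅐) = 1)
x(j) = 3 - √(-4 + j) (x(j) = 3 - √(j - 4) = 3 - √(-4 + j))
g(E) = 19 (g(E) = 1 + 18 = 19)
g(22) - 1147*x(26) = 19 - 1147*(3 - √(-4 + 26)) = 19 - 1147*(3 - √22) = 19 + (-3441 + 1147*√22) = -3422 + 1147*√22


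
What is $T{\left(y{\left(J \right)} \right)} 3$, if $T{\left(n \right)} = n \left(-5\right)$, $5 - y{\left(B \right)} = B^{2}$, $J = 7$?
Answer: $660$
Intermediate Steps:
$y{\left(B \right)} = 5 - B^{2}$
$T{\left(n \right)} = - 5 n$
$T{\left(y{\left(J \right)} \right)} 3 = - 5 \left(5 - 7^{2}\right) 3 = - 5 \left(5 - 49\right) 3 = \left(-5\right) \left(-44\right) 3 = 220 \cdot 3 = 660$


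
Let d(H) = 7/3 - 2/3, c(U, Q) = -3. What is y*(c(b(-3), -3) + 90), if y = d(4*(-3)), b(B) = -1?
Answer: 145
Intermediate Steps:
d(H) = 5/3 (d(H) = 7*(⅓) - 2*⅓ = 7/3 - ⅔ = 5/3)
y = 5/3 ≈ 1.6667
y*(c(b(-3), -3) + 90) = 5*(-3 + 90)/3 = (5/3)*87 = 145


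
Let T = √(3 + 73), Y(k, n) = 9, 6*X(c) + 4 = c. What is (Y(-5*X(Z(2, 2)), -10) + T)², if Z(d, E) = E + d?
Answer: 157 + 36*√19 ≈ 313.92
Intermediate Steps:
X(c) = -⅔ + c/6
T = 2*√19 (T = √76 = 2*√19 ≈ 8.7178)
(Y(-5*X(Z(2, 2)), -10) + T)² = (9 + 2*√19)²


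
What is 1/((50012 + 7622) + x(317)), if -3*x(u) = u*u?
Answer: 3/72413 ≈ 4.1429e-5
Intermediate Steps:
x(u) = -u²/3 (x(u) = -u*u/3 = -u²/3)
1/((50012 + 7622) + x(317)) = 1/((50012 + 7622) - ⅓*317²) = 1/(57634 - ⅓*100489) = 1/(57634 - 100489/3) = 1/(72413/3) = 3/72413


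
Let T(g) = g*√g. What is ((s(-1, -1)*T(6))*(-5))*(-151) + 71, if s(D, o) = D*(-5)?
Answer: 71 + 22650*√6 ≈ 55552.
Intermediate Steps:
s(D, o) = -5*D
T(g) = g^(3/2)
((s(-1, -1)*T(6))*(-5))*(-151) + 71 = (((-5*(-1))*6^(3/2))*(-5))*(-151) + 71 = ((5*(6*√6))*(-5))*(-151) + 71 = ((30*√6)*(-5))*(-151) + 71 = -150*√6*(-151) + 71 = 22650*√6 + 71 = 71 + 22650*√6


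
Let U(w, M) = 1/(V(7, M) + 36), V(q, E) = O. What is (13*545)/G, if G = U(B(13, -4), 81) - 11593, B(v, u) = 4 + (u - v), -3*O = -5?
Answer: -800605/1310006 ≈ -0.61115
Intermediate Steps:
O = 5/3 (O = -⅓*(-5) = 5/3 ≈ 1.6667)
V(q, E) = 5/3
B(v, u) = 4 + u - v
U(w, M) = 3/113 (U(w, M) = 1/(5/3 + 36) = 1/(113/3) = 3/113)
G = -1310006/113 (G = 3/113 - 11593 = -1310006/113 ≈ -11593.)
(13*545)/G = (13*545)/(-1310006/113) = 7085*(-113/1310006) = -800605/1310006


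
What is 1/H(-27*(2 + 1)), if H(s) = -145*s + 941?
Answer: 1/12686 ≈ 7.8827e-5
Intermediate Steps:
H(s) = 941 - 145*s
1/H(-27*(2 + 1)) = 1/(941 - (-3915)*(2 + 1)) = 1/(941 - (-3915)*3) = 1/(941 - 145*(-81)) = 1/(941 + 11745) = 1/12686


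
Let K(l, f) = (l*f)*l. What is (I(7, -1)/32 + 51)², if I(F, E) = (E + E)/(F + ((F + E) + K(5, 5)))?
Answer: 12680336449/4875264 ≈ 2601.0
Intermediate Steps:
K(l, f) = f*l² (K(l, f) = (f*l)*l = f*l²)
I(F, E) = 2*E/(125 + E + 2*F) (I(F, E) = (E + E)/(F + ((F + E) + 5*5²)) = (2*E)/(F + ((E + F) + 5*25)) = (2*E)/(F + ((E + F) + 125)) = (2*E)/(F + (125 + E + F)) = (2*E)/(125 + E + 2*F) = 2*E/(125 + E + 2*F))
(I(7, -1)/32 + 51)² = ((2*(-1)/(125 - 1 + 2*7))/32 + 51)² = ((2*(-1)/(125 - 1 + 14))*(1/32) + 51)² = ((2*(-1)/138)*(1/32) + 51)² = ((2*(-1)*(1/138))*(1/32) + 51)² = (-1/69*1/32 + 51)² = (-1/2208 + 51)² = (112607/2208)² = 12680336449/4875264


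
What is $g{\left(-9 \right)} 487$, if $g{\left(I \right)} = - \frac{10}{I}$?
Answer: $\frac{4870}{9} \approx 541.11$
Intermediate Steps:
$g{\left(-9 \right)} 487 = - \frac{10}{-9} \cdot 487 = \left(-10\right) \left(- \frac{1}{9}\right) 487 = \frac{10}{9} \cdot 487 = \frac{4870}{9}$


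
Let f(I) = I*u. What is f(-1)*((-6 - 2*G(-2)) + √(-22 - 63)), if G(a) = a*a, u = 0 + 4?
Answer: 56 - 4*I*√85 ≈ 56.0 - 36.878*I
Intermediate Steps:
u = 4
G(a) = a²
f(I) = 4*I (f(I) = I*4 = 4*I)
f(-1)*((-6 - 2*G(-2)) + √(-22 - 63)) = (4*(-1))*((-6 - 2*(-2)²) + √(-22 - 63)) = -4*((-6 - 2*4) + √(-85)) = -4*((-6 - 8) + I*√85) = -4*(-14 + I*√85) = 56 - 4*I*√85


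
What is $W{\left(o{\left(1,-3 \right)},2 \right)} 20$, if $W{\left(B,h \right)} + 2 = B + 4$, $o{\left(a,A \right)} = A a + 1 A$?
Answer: $-80$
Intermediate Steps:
$o{\left(a,A \right)} = A + A a$ ($o{\left(a,A \right)} = A a + A = A + A a$)
$W{\left(B,h \right)} = 2 + B$ ($W{\left(B,h \right)} = -2 + \left(B + 4\right) = -2 + \left(4 + B\right) = 2 + B$)
$W{\left(o{\left(1,-3 \right)},2 \right)} 20 = \left(2 - 3 \left(1 + 1\right)\right) 20 = \left(2 - 6\right) 20 = \left(-4\right) 20 = -80$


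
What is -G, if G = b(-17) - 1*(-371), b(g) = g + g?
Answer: -337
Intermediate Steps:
b(g) = 2*g
G = 337 (G = 2*(-17) - 1*(-371) = -34 + 371 = 337)
-G = -1*337 = -337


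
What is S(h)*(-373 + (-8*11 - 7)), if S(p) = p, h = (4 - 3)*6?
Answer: -2808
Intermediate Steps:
h = 6 (h = 1*6 = 6)
S(h)*(-373 + (-8*11 - 7)) = 6*(-373 + (-8*11 - 7)) = 6*(-373 + (-88 - 7)) = 6*(-373 - 95) = 6*(-468) = -2808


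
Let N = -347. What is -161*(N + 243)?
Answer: 16744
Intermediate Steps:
-161*(N + 243) = -161*(-347 + 243) = -161*(-104) = 16744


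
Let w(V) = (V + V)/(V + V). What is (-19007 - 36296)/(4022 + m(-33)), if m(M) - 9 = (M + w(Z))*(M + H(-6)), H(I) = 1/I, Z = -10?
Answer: -165909/15277 ≈ -10.860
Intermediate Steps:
w(V) = 1 (w(V) = (2*V)/((2*V)) = (2*V)*(1/(2*V)) = 1)
m(M) = 9 + (1 + M)*(-1/6 + M) (m(M) = 9 + (M + 1)*(M + 1/(-6)) = 9 + (1 + M)*(M - 1/6) = 9 + (1 + M)*(-1/6 + M))
(-19007 - 36296)/(4022 + m(-33)) = (-19007 - 36296)/(4022 + (53/6 + (-33)**2 + (5/6)*(-33))) = -55303/(4022 + (53/6 + 1089 - 55/2)) = -55303/(4022 + 3211/3) = -55303/15277/3 = -55303*3/15277 = -165909/15277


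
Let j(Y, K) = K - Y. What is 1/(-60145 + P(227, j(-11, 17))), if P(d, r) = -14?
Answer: -1/60159 ≈ -1.6623e-5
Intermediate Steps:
1/(-60145 + P(227, j(-11, 17))) = 1/(-60145 - 14) = 1/(-60159) = -1/60159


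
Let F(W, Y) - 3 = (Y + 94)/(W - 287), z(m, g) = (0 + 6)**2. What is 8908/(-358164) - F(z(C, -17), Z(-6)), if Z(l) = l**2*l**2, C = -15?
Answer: 56478640/22474791 ≈ 2.5130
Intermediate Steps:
z(m, g) = 36 (z(m, g) = 6**2 = 36)
Z(l) = l**4
F(W, Y) = 3 + (94 + Y)/(-287 + W) (F(W, Y) = 3 + (Y + 94)/(W - 287) = 3 + (94 + Y)/(-287 + W))
8908/(-358164) - F(z(C, -17), Z(-6)) = 8908/(-358164) - (-767 + (-6)**4 + 3*36)/(-287 + 36) = 8908*(-1/358164) - (-767 + 1296 + 108)/(-251) = -2227/89541 - (-1)*637/251 = -2227/89541 - 1*(-637/251) = -2227/89541 + 637/251 = 56478640/22474791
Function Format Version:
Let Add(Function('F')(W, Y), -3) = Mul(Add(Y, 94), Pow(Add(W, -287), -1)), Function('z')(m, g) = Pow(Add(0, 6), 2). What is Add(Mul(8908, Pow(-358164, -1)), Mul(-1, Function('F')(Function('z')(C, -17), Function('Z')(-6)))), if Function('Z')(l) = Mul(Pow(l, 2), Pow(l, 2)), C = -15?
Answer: Rational(56478640, 22474791) ≈ 2.5130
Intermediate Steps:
Function('z')(m, g) = 36 (Function('z')(m, g) = Pow(6, 2) = 36)
Function('Z')(l) = Pow(l, 4)
Function('F')(W, Y) = Add(3, Mul(Pow(Add(-287, W), -1), Add(94, Y))) (Function('F')(W, Y) = Add(3, Mul(Add(Y, 94), Pow(Add(W, -287), -1))) = Add(3, Mul(Add(94, Y), Pow(Add(-287, W), -1))) = Add(3, Mul(Pow(Add(-287, W), -1), Add(94, Y))))
Add(Mul(8908, Pow(-358164, -1)), Mul(-1, Function('F')(Function('z')(C, -17), Function('Z')(-6)))) = Add(Mul(8908, Pow(-358164, -1)), Mul(-1, Mul(Pow(Add(-287, 36), -1), Add(-767, Pow(-6, 4), Mul(3, 36))))) = Add(Mul(8908, Rational(-1, 358164)), Mul(-1, Mul(Pow(-251, -1), Add(-767, 1296, 108)))) = Add(Rational(-2227, 89541), Mul(-1, Mul(Rational(-1, 251), 637))) = Add(Rational(-2227, 89541), Mul(-1, Rational(-637, 251))) = Add(Rational(-2227, 89541), Rational(637, 251)) = Rational(56478640, 22474791)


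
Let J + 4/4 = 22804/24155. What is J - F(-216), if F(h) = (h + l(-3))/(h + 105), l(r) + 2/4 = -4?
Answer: -3650759/1787470 ≈ -2.0424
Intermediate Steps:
l(r) = -9/2 (l(r) = -½ - 4 = -9/2)
J = -1351/24155 (J = -1 + 22804/24155 = -1351/24155 ≈ -0.055930)
F(h) = (-9/2 + h)/(105 + h) (F(h) = (h - 9/2)/(h + 105) = (-9/2 + h)/(105 + h))
J - F(-216) = -1351/24155 - (-9/2 - 216)/(105 - 216) = -1351/24155 - (-441)/((-111)*2) = -1351/24155 - (-1)*(-441)/(111*2) = -1351/24155 - 1*147/74 = -1351/24155 - 147/74 = -3650759/1787470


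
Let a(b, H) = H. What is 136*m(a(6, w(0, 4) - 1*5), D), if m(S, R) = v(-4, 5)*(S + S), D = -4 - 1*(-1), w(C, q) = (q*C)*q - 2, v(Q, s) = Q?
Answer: 7616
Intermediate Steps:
w(C, q) = -2 + C*q² (w(C, q) = (C*q)*q - 2 = C*q² - 2 = -2 + C*q²)
D = -3 (D = -4 + 1 = -3)
m(S, R) = -8*S (m(S, R) = -4*(S + S) = -8*S)
136*m(a(6, w(0, 4) - 1*5), D) = 136*(-8*((-2 + 0*4²) - 1*5)) = 136*(-8*((-2 + 0*16) - 5)) = 136*(-8*((-2 + 0) - 5)) = 136*(-8*(-2 - 5)) = 136*(-8*(-7)) = 136*56 = 7616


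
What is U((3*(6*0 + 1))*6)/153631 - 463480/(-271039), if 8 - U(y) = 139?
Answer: 71169389771/41639992609 ≈ 1.7092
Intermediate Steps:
U(y) = -131 (U(y) = 8 - 1*139 = 8 - 139 = -131)
U((3*(6*0 + 1))*6)/153631 - 463480/(-271039) = -131/153631 - 463480/(-271039) = -131*1/153631 - 463480*(-1/271039) = -131/153631 + 463480/271039 = 71169389771/41639992609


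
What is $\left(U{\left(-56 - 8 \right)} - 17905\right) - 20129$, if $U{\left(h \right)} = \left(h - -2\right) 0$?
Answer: $-38034$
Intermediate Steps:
$U{\left(h \right)} = 0$ ($U{\left(h \right)} = \left(h + 2\right) 0 = \left(2 + h\right) 0 = 0$)
$\left(U{\left(-56 - 8 \right)} - 17905\right) - 20129 = \left(0 - 17905\right) - 20129 = -17905 - 20129 = -38034$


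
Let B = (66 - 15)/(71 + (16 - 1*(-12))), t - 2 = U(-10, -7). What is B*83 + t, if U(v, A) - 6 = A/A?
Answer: 1708/33 ≈ 51.758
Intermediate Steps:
U(v, A) = 7 (U(v, A) = 6 + A/A = 6 + 1 = 7)
t = 9 (t = 2 + 7 = 9)
B = 17/33 (B = 51/(71 + (16 + 12)) = 51/(71 + 28) = 51/99 = 51*(1/99) = 17/33 ≈ 0.51515)
B*83 + t = (17/33)*83 + 9 = 1411/33 + 9 = 1708/33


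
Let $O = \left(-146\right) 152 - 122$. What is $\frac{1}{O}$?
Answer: $- \frac{1}{22314} \approx -4.4815 \cdot 10^{-5}$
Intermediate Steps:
$O = -22314$ ($O = -22192 - 122 = -22314$)
$\frac{1}{O} = \frac{1}{-22314} = - \frac{1}{22314}$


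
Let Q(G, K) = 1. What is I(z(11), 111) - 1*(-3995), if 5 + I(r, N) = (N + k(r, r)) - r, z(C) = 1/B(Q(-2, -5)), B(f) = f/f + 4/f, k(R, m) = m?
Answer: 4101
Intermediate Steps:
B(f) = 1 + 4/f
z(C) = ⅕ (z(C) = 1/((4 + 1)/1) = 1/(1*5) = 1/5 = ⅕)
I(r, N) = -5 + N (I(r, N) = -5 + ((N + r) - r) = -5 + N)
I(z(11), 111) - 1*(-3995) = (-5 + 111) - 1*(-3995) = 106 + 3995 = 4101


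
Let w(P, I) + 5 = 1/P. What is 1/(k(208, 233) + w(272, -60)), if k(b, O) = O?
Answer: 272/62017 ≈ 0.0043859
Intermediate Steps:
w(P, I) = -5 + 1/P
1/(k(208, 233) + w(272, -60)) = 1/(233 + (-5 + 1/272)) = 1/(233 - 1359/272) = 1/(62017/272) = 272/62017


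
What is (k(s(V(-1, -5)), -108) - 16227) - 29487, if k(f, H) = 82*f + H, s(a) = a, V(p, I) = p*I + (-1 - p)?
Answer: -45412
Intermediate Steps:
V(p, I) = -1 - p + I*p (V(p, I) = I*p + (-1 - p) = -1 - p + I*p)
k(f, H) = H + 82*f
(k(s(V(-1, -5)), -108) - 16227) - 29487 = ((-108 + 82*(-1 - 1*(-1) - 5*(-1))) - 16227) - 29487 = ((-108 + 82*(-1 + 1 + 5)) - 16227) - 29487 = ((-108 + 82*5) - 16227) - 29487 = ((-108 + 410) - 16227) - 29487 = (302 - 16227) - 29487 = -15925 - 29487 = -45412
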